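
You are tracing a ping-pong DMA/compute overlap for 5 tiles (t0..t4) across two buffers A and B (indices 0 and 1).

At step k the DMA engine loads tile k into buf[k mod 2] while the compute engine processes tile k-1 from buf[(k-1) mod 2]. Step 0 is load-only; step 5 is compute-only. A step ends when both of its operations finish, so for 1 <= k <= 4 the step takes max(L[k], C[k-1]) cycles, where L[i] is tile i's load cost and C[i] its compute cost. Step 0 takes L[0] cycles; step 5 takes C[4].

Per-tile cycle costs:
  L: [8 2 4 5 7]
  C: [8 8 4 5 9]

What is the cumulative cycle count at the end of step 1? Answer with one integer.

  0. 8=8c; end=8; A:t0 B:-
  1. max(2,8)=8c; end=16; A:t0 B:t1
  2. max(4,8)=8c; end=24; A:t2 B:t1
  3. max(5,4)=5c; end=29; A:t2 B:t3
  4. max(7,5)=7c; end=36; A:t4 B:t3
  5. 9=9c; end=45; A:t4 B:t3

end_cycle[1] = 16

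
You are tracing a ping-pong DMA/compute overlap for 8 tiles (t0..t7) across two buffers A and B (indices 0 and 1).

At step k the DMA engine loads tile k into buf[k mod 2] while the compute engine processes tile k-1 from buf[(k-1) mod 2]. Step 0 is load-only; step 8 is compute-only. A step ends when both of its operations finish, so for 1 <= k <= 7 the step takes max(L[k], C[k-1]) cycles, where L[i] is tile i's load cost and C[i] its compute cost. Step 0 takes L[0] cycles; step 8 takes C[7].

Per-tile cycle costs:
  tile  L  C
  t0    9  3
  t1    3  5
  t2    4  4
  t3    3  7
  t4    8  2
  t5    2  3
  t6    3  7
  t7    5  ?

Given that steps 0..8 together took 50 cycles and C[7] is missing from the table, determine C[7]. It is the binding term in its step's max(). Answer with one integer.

step 0 | dur = L[0]=9 = 9
step 1 | dur = max(L[1]=3, C[0]=3) = 3
step 2 | dur = max(L[2]=4, C[1]=5) = 5
step 3 | dur = max(L[3]=3, C[2]=4) = 4
step 4 | dur = max(L[4]=8, C[3]=7) = 8
step 5 | dur = max(L[5]=2, C[4]=2) = 2
step 6 | dur = max(L[6]=3, C[5]=3) = 3
step 7 | dur = max(L[7]=5, C[6]=7) = 7
step 8 | dur = C[7]=? = C[7]  (unknown; binding)
sum of known step durations = 41
dur[8] = total - known = 50 - 41 = 9
C[7] is the binding max in step 8, so C[7] = dur[8] = 9

C[7] = 9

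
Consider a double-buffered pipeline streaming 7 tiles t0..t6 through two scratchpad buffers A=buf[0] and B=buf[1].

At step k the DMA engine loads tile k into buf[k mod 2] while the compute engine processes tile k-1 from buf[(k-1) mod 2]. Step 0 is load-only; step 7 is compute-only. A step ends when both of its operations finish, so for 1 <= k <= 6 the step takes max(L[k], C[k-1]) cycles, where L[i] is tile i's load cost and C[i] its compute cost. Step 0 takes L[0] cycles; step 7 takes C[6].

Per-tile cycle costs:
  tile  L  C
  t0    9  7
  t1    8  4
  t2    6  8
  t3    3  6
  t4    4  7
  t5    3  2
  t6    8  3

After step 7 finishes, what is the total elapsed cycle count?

[0] DMA t0→A (9c) ∥ CU idle ⇒ 9c, clock 9
[1] DMA t1→B (8c) ∥ CU A:t0 (7c) ⇒ 8c, clock 17
[2] DMA t2→A (6c) ∥ CU B:t1 (4c) ⇒ 6c, clock 23
[3] DMA t3→B (3c) ∥ CU A:t2 (8c) ⇒ 8c, clock 31
[4] DMA t4→A (4c) ∥ CU B:t3 (6c) ⇒ 6c, clock 37
[5] DMA t5→B (3c) ∥ CU A:t4 (7c) ⇒ 7c, clock 44
[6] DMA t6→A (8c) ∥ CU B:t5 (2c) ⇒ 8c, clock 52
[7] DMA idle ∥ CU A:t6 (3c) ⇒ 3c, clock 55

end_cycle[7] = 55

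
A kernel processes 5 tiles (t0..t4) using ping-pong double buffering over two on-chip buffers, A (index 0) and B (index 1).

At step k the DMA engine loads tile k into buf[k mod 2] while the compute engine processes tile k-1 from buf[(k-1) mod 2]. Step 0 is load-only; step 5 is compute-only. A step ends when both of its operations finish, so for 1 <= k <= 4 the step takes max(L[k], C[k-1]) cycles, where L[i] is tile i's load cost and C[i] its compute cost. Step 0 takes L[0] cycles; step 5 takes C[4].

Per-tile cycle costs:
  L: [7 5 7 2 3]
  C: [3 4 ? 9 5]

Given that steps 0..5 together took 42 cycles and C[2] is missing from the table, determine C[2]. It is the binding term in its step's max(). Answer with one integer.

C[2] = 9

step 0: dur = L[0]=7 = 7
step 1: dur = max(L[1]=5, C[0]=3) = 5
step 2: dur = max(L[2]=7, C[1]=4) = 7
step 3: dur = max(L[3]=2, C[2]=?) = C[2]  (unknown; binding)
step 4: dur = max(L[4]=3, C[3]=9) = 9
step 5: dur = C[4]=5 = 5
sum of known step durations = 33
dur[3] = total - known = 42 - 33 = 9
C[2] is the binding max in step 3, so C[2] = dur[3] = 9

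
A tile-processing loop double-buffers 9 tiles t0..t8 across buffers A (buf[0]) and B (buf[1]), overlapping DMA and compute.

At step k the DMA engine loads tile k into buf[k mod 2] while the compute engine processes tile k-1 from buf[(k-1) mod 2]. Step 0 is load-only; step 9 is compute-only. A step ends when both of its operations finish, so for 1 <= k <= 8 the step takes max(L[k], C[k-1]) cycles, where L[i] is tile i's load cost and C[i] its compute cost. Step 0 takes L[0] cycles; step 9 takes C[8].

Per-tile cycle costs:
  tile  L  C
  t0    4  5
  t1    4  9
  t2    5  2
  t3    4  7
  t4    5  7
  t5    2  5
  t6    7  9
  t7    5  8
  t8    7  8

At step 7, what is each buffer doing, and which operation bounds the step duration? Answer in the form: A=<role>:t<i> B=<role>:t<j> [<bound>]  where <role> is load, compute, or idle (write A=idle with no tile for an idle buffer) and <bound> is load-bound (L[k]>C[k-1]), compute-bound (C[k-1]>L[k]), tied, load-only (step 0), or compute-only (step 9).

step 7: A=compute:t6 B=load:t7 [compute-bound]

[0] DMA t0→A (4c) ∥ CU idle ⇒ 4c, clock 4
[1] DMA t1→B (4c) ∥ CU A:t0 (5c) ⇒ 5c, clock 9
[2] DMA t2→A (5c) ∥ CU B:t1 (9c) ⇒ 9c, clock 18
[3] DMA t3→B (4c) ∥ CU A:t2 (2c) ⇒ 4c, clock 22
[4] DMA t4→A (5c) ∥ CU B:t3 (7c) ⇒ 7c, clock 29
[5] DMA t5→B (2c) ∥ CU A:t4 (7c) ⇒ 7c, clock 36
[6] DMA t6→A (7c) ∥ CU B:t5 (5c) ⇒ 7c, clock 43
[7] DMA t7→B (5c) ∥ CU A:t6 (9c) ⇒ 9c, clock 52
[8] DMA t8→A (7c) ∥ CU B:t7 (8c) ⇒ 8c, clock 60
[9] DMA idle ∥ CU A:t8 (8c) ⇒ 8c, clock 68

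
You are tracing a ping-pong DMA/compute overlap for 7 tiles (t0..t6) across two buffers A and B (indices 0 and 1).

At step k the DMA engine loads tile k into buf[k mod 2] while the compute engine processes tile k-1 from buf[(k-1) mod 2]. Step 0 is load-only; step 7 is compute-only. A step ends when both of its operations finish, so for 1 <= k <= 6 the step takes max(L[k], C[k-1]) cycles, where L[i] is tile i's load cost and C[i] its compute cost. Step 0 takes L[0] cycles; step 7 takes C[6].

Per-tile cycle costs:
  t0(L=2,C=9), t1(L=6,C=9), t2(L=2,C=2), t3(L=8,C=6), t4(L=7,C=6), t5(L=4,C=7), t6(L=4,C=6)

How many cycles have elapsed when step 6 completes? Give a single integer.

end_cycle[6] = 48

k=0 load=t0/2c comp=- wait=2 total=2
k=1 load=t1/6c comp=t0/9c wait=9 total=11
k=2 load=t2/2c comp=t1/9c wait=9 total=20
k=3 load=t3/8c comp=t2/2c wait=8 total=28
k=4 load=t4/7c comp=t3/6c wait=7 total=35
k=5 load=t5/4c comp=t4/6c wait=6 total=41
k=6 load=t6/4c comp=t5/7c wait=7 total=48
k=7 load=- comp=t6/6c wait=6 total=54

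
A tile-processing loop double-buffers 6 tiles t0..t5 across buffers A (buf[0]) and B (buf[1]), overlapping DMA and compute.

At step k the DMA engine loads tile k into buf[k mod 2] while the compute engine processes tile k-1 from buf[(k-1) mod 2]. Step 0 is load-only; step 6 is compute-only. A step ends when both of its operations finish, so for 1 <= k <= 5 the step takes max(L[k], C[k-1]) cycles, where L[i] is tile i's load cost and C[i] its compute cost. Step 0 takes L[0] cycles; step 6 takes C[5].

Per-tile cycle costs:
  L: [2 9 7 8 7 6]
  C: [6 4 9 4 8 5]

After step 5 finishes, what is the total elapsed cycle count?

end_cycle[5] = 42

step 0: L[0]=2 → dur=2, Σ=2 | A=load:t0 B=idle [load-only]
step 1: L[1]=9 C[0]=6 → dur=9, Σ=11 | A=compute:t0 B=load:t1 [load-bound]
step 2: L[2]=7 C[1]=4 → dur=7, Σ=18 | A=load:t2 B=compute:t1 [load-bound]
step 3: L[3]=8 C[2]=9 → dur=9, Σ=27 | A=compute:t2 B=load:t3 [compute-bound]
step 4: L[4]=7 C[3]=4 → dur=7, Σ=34 | A=load:t4 B=compute:t3 [load-bound]
step 5: L[5]=6 C[4]=8 → dur=8, Σ=42 | A=compute:t4 B=load:t5 [compute-bound]
step 6: C[5]=5 → dur=5, Σ=47 | A=idle B=compute:t5 [compute-only]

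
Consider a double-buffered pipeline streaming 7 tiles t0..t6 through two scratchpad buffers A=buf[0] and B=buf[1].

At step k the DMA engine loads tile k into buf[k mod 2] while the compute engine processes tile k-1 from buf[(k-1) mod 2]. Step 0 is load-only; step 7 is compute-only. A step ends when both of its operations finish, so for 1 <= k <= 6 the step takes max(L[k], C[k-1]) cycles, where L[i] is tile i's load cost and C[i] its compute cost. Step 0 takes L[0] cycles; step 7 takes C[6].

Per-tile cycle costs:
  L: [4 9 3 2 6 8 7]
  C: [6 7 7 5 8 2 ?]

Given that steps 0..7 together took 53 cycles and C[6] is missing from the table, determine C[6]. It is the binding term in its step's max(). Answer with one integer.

step 0 = dur = L[0]=4 = 4
step 1 = dur = max(L[1]=9, C[0]=6) = 9
step 2 = dur = max(L[2]=3, C[1]=7) = 7
step 3 = dur = max(L[3]=2, C[2]=7) = 7
step 4 = dur = max(L[4]=6, C[3]=5) = 6
step 5 = dur = max(L[5]=8, C[4]=8) = 8
step 6 = dur = max(L[6]=7, C[5]=2) = 7
step 7 = dur = C[6]=? = C[6]  (unknown; binding)
sum of known step durations = 48
dur[7] = total - known = 53 - 48 = 5
C[6] is the binding max in step 7, so C[6] = dur[7] = 5

C[6] = 5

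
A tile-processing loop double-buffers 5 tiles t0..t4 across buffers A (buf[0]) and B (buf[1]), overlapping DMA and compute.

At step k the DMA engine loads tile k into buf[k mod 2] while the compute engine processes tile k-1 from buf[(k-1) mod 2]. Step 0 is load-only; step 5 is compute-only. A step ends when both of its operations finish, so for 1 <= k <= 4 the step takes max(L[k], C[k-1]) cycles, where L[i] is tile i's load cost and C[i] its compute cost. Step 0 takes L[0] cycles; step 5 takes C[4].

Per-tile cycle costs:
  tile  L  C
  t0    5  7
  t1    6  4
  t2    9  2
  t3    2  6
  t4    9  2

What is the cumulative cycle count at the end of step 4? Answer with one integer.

  0. 5=5c; end=5; A:t0 B:-
  1. max(6,7)=7c; end=12; A:t0 B:t1
  2. max(9,4)=9c; end=21; A:t2 B:t1
  3. max(2,2)=2c; end=23; A:t2 B:t3
  4. max(9,6)=9c; end=32; A:t4 B:t3
  5. 2=2c; end=34; A:t4 B:t3

end_cycle[4] = 32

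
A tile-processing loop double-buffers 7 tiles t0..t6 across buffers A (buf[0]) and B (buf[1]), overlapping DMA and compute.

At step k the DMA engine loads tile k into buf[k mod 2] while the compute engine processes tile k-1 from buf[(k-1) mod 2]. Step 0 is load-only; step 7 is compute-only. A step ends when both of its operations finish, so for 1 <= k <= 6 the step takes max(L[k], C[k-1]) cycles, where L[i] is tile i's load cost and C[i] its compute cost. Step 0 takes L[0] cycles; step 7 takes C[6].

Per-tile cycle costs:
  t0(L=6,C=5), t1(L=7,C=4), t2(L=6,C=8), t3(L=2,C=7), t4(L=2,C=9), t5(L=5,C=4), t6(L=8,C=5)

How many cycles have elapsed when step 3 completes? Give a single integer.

end_cycle[3] = 27

[0] DMA t0→A (6c) ∥ CU idle ⇒ 6c, clock 6
[1] DMA t1→B (7c) ∥ CU A:t0 (5c) ⇒ 7c, clock 13
[2] DMA t2→A (6c) ∥ CU B:t1 (4c) ⇒ 6c, clock 19
[3] DMA t3→B (2c) ∥ CU A:t2 (8c) ⇒ 8c, clock 27
[4] DMA t4→A (2c) ∥ CU B:t3 (7c) ⇒ 7c, clock 34
[5] DMA t5→B (5c) ∥ CU A:t4 (9c) ⇒ 9c, clock 43
[6] DMA t6→A (8c) ∥ CU B:t5 (4c) ⇒ 8c, clock 51
[7] DMA idle ∥ CU A:t6 (5c) ⇒ 5c, clock 56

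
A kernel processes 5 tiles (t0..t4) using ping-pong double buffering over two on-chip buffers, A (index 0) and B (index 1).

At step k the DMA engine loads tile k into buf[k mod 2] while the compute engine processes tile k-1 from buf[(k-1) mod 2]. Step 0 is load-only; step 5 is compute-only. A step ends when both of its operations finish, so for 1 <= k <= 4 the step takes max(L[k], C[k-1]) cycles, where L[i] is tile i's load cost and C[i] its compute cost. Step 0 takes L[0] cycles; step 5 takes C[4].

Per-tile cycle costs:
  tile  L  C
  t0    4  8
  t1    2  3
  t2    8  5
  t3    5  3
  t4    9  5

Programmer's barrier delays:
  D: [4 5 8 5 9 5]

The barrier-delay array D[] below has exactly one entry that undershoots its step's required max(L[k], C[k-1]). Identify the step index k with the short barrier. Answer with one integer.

[0] required=L[0]=4=4 vs D=4 ok
[1] required=max(L[1]=2,C[0]=8)=8 vs D=5 SHORT
[2] required=max(L[2]=8,C[1]=3)=8 vs D=8 ok
[3] required=max(L[3]=5,C[2]=5)=5 vs D=5 ok
[4] required=max(L[4]=9,C[3]=3)=9 vs D=9 ok
[5] required=C[4]=5=5 vs D=5 ok

hazard at step 1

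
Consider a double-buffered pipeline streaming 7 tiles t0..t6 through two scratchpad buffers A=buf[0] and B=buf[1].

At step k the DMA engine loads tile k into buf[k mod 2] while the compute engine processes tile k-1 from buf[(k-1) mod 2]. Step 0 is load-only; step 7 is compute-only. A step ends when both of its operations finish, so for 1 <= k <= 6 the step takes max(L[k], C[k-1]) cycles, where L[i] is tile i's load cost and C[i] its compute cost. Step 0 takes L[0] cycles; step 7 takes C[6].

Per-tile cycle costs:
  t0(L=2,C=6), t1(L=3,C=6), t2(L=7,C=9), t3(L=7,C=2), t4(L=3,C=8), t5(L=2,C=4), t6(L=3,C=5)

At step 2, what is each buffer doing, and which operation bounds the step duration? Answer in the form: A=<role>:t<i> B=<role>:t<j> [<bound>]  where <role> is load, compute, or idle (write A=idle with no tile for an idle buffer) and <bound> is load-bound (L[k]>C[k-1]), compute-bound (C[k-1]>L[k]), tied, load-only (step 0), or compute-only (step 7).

[0] DMA t0→A (2c) ∥ CU idle ⇒ 2c, clock 2
[1] DMA t1→B (3c) ∥ CU A:t0 (6c) ⇒ 6c, clock 8
[2] DMA t2→A (7c) ∥ CU B:t1 (6c) ⇒ 7c, clock 15
[3] DMA t3→B (7c) ∥ CU A:t2 (9c) ⇒ 9c, clock 24
[4] DMA t4→A (3c) ∥ CU B:t3 (2c) ⇒ 3c, clock 27
[5] DMA t5→B (2c) ∥ CU A:t4 (8c) ⇒ 8c, clock 35
[6] DMA t6→A (3c) ∥ CU B:t5 (4c) ⇒ 4c, clock 39
[7] DMA idle ∥ CU A:t6 (5c) ⇒ 5c, clock 44

step 2: A=load:t2 B=compute:t1 [load-bound]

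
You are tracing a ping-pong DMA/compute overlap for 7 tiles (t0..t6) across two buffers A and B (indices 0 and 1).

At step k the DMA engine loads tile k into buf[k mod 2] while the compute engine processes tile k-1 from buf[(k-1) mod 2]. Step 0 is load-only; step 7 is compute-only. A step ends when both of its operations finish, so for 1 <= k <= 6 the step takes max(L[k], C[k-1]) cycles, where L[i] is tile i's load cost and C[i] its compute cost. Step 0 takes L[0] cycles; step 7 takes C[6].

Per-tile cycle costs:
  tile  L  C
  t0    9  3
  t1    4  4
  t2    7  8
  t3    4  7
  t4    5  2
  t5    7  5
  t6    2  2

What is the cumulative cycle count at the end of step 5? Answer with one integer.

end_cycle[5] = 42

k=0 load=t0/9c comp=- wait=9 total=9
k=1 load=t1/4c comp=t0/3c wait=4 total=13
k=2 load=t2/7c comp=t1/4c wait=7 total=20
k=3 load=t3/4c comp=t2/8c wait=8 total=28
k=4 load=t4/5c comp=t3/7c wait=7 total=35
k=5 load=t5/7c comp=t4/2c wait=7 total=42
k=6 load=t6/2c comp=t5/5c wait=5 total=47
k=7 load=- comp=t6/2c wait=2 total=49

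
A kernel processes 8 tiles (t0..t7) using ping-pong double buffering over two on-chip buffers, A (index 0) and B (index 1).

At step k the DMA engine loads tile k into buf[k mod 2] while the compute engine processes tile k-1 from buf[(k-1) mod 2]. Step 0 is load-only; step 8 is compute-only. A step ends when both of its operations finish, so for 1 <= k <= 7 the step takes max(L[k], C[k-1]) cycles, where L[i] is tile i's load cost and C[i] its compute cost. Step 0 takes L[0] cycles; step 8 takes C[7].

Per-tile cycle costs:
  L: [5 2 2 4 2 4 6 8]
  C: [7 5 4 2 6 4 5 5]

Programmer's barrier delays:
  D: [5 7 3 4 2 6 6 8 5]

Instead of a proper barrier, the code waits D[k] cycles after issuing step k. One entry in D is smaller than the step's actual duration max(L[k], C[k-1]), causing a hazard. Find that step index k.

k=0 barrier L[0]=5→5c, D[0]=5 ok
k=1 barrier max(L[1]=2,C[0]=7)→7c, D[1]=7 ok
k=2 barrier max(L[2]=2,C[1]=5)→5c, D[2]=3 SHORT
k=3 barrier max(L[3]=4,C[2]=4)→4c, D[3]=4 ok
k=4 barrier max(L[4]=2,C[3]=2)→2c, D[4]=2 ok
k=5 barrier max(L[5]=4,C[4]=6)→6c, D[5]=6 ok
k=6 barrier max(L[6]=6,C[5]=4)→6c, D[6]=6 ok
k=7 barrier max(L[7]=8,C[6]=5)→8c, D[7]=8 ok
k=8 barrier C[7]=5→5c, D[8]=5 ok

hazard at step 2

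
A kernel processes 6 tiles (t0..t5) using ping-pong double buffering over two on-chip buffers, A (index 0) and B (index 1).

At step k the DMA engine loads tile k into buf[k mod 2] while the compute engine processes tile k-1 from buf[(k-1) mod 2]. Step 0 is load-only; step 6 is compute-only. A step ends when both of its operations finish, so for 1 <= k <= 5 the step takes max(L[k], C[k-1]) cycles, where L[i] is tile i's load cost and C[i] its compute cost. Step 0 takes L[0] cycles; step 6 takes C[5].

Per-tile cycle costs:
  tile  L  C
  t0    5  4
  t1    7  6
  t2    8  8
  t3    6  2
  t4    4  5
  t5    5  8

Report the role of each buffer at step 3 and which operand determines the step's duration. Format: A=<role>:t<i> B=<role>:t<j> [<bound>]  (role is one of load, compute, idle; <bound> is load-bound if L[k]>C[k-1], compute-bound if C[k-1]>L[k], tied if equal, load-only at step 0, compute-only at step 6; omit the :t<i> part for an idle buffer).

k=0 load=t0/5c comp=- wait=5 total=5
k=1 load=t1/7c comp=t0/4c wait=7 total=12
k=2 load=t2/8c comp=t1/6c wait=8 total=20
k=3 load=t3/6c comp=t2/8c wait=8 total=28
k=4 load=t4/4c comp=t3/2c wait=4 total=32
k=5 load=t5/5c comp=t4/5c wait=5 total=37
k=6 load=- comp=t5/8c wait=8 total=45

step 3: A=compute:t2 B=load:t3 [compute-bound]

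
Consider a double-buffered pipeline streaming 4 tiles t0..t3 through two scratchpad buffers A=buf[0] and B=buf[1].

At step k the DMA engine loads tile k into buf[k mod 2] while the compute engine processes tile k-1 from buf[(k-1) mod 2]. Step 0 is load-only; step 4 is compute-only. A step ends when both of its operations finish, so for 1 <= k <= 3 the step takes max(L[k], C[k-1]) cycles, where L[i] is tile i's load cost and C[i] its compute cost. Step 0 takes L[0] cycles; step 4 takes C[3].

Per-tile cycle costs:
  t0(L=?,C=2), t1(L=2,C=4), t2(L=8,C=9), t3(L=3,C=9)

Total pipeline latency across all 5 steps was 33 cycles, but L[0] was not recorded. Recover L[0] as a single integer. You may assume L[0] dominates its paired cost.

L[0] = 5

step 0: dur = L[0]=? = L[0]  (unknown; binding)
step 1: dur = max(L[1]=2, C[0]=2) = 2
step 2: dur = max(L[2]=8, C[1]=4) = 8
step 3: dur = max(L[3]=3, C[2]=9) = 9
step 4: dur = C[3]=9 = 9
sum of known step durations = 28
dur[0] = total - known = 33 - 28 = 5
L[0] is the binding max in step 0, so L[0] = dur[0] = 5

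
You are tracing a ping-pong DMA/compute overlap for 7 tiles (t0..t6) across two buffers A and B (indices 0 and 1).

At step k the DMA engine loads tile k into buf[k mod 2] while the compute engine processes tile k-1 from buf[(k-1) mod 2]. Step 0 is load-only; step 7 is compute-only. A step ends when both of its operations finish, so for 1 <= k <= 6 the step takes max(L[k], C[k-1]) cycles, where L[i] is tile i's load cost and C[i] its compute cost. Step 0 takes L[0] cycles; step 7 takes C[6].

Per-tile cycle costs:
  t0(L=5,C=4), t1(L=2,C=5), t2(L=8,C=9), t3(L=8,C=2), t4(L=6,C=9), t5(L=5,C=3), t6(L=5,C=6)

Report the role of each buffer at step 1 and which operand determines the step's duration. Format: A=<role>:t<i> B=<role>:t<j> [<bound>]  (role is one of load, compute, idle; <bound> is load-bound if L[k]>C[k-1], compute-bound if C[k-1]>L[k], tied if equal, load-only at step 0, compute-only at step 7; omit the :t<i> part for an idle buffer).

[0] DMA t0→A (5c) ∥ CU idle ⇒ 5c, clock 5
[1] DMA t1→B (2c) ∥ CU A:t0 (4c) ⇒ 4c, clock 9
[2] DMA t2→A (8c) ∥ CU B:t1 (5c) ⇒ 8c, clock 17
[3] DMA t3→B (8c) ∥ CU A:t2 (9c) ⇒ 9c, clock 26
[4] DMA t4→A (6c) ∥ CU B:t3 (2c) ⇒ 6c, clock 32
[5] DMA t5→B (5c) ∥ CU A:t4 (9c) ⇒ 9c, clock 41
[6] DMA t6→A (5c) ∥ CU B:t5 (3c) ⇒ 5c, clock 46
[7] DMA idle ∥ CU A:t6 (6c) ⇒ 6c, clock 52

step 1: A=compute:t0 B=load:t1 [compute-bound]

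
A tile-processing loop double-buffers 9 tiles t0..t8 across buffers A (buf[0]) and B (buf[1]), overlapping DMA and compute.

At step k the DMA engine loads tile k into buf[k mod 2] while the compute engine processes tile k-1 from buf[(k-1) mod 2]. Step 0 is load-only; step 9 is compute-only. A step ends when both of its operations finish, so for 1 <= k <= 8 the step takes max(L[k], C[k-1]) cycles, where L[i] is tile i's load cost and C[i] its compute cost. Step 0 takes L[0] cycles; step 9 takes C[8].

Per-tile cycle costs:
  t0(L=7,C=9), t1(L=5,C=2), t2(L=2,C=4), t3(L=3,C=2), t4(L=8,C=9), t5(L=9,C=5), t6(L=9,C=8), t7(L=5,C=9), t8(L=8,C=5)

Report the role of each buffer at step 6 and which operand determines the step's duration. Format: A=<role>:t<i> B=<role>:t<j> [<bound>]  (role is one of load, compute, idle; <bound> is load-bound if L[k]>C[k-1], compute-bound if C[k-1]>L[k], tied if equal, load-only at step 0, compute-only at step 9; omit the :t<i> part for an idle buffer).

step 6: A=load:t6 B=compute:t5 [load-bound]

  0. 7=7c; end=7; A:t0 B:-
  1. max(5,9)=9c; end=16; A:t0 B:t1
  2. max(2,2)=2c; end=18; A:t2 B:t1
  3. max(3,4)=4c; end=22; A:t2 B:t3
  4. max(8,2)=8c; end=30; A:t4 B:t3
  5. max(9,9)=9c; end=39; A:t4 B:t5
  6. max(9,5)=9c; end=48; A:t6 B:t5
  7. max(5,8)=8c; end=56; A:t6 B:t7
  8. max(8,9)=9c; end=65; A:t8 B:t7
  9. 5=5c; end=70; A:t8 B:t7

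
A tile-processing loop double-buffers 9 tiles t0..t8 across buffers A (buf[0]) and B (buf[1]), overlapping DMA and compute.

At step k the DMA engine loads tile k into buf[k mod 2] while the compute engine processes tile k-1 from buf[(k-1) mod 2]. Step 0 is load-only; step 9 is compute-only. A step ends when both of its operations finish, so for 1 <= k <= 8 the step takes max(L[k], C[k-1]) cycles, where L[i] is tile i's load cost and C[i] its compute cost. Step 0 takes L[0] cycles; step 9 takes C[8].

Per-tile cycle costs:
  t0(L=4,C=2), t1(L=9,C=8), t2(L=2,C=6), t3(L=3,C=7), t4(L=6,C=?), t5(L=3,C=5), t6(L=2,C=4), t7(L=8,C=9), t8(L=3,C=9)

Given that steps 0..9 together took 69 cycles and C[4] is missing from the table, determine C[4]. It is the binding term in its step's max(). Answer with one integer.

C[4] = 4

step 0: dur = L[0]=4 = 4
step 1: dur = max(L[1]=9, C[0]=2) = 9
step 2: dur = max(L[2]=2, C[1]=8) = 8
step 3: dur = max(L[3]=3, C[2]=6) = 6
step 4: dur = max(L[4]=6, C[3]=7) = 7
step 5: dur = max(L[5]=3, C[4]=?) = C[4]  (unknown; binding)
step 6: dur = max(L[6]=2, C[5]=5) = 5
step 7: dur = max(L[7]=8, C[6]=4) = 8
step 8: dur = max(L[8]=3, C[7]=9) = 9
step 9: dur = C[8]=9 = 9
sum of known step durations = 65
dur[5] = total - known = 69 - 65 = 4
C[4] is the binding max in step 5, so C[4] = dur[5] = 4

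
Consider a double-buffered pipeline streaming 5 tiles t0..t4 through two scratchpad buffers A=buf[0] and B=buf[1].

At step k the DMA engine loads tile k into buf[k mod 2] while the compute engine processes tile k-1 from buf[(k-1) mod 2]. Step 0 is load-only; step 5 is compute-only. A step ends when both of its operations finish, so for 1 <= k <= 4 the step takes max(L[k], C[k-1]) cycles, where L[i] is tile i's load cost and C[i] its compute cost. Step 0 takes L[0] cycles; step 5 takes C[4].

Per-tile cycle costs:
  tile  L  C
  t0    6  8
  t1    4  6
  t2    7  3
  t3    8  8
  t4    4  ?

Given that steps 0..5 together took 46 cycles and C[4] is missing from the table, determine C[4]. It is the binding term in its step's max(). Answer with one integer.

step 0: dur = L[0]=6 = 6
step 1: dur = max(L[1]=4, C[0]=8) = 8
step 2: dur = max(L[2]=7, C[1]=6) = 7
step 3: dur = max(L[3]=8, C[2]=3) = 8
step 4: dur = max(L[4]=4, C[3]=8) = 8
step 5: dur = C[4]=? = C[4]  (unknown; binding)
sum of known step durations = 37
dur[5] = total - known = 46 - 37 = 9
C[4] is the binding max in step 5, so C[4] = dur[5] = 9

C[4] = 9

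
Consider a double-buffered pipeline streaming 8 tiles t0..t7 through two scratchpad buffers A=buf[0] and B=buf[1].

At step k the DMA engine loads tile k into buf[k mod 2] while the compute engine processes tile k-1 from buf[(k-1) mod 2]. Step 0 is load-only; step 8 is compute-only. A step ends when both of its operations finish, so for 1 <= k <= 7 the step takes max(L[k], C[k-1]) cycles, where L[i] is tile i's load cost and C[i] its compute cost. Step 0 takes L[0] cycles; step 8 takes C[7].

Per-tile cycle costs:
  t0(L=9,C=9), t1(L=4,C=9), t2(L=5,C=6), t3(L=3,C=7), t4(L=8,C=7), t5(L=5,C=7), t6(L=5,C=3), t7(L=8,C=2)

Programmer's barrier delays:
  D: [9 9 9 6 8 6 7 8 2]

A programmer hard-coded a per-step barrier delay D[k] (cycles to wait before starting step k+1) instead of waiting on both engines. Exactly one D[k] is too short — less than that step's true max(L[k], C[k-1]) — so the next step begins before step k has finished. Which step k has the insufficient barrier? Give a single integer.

hazard at step 5

step 0: need L[0]=9 = 9; D[0]=9 ok
step 1: need max(L[1]=4,C[0]=9) = 9; D[1]=9 ok
step 2: need max(L[2]=5,C[1]=9) = 9; D[2]=9 ok
step 3: need max(L[3]=3,C[2]=6) = 6; D[3]=6 ok
step 4: need max(L[4]=8,C[3]=7) = 8; D[4]=8 ok
step 5: need max(L[5]=5,C[4]=7) = 7; D[5]=6 SHORT
step 6: need max(L[6]=5,C[5]=7) = 7; D[6]=7 ok
step 7: need max(L[7]=8,C[6]=3) = 8; D[7]=8 ok
step 8: need C[7]=2 = 2; D[8]=2 ok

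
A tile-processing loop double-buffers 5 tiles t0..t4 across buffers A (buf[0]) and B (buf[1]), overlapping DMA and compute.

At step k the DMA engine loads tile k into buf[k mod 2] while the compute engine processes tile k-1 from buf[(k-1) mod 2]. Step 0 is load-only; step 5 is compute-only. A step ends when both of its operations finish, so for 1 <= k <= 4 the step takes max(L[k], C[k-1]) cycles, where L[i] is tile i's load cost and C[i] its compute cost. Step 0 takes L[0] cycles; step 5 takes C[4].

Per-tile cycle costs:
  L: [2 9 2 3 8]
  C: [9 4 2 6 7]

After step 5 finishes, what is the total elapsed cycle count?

step 0: L[0]=2 → dur=2, Σ=2 | A=load:t0 B=idle [load-only]
step 1: L[1]=9 C[0]=9 → dur=9, Σ=11 | A=compute:t0 B=load:t1 [tied]
step 2: L[2]=2 C[1]=4 → dur=4, Σ=15 | A=load:t2 B=compute:t1 [compute-bound]
step 3: L[3]=3 C[2]=2 → dur=3, Σ=18 | A=compute:t2 B=load:t3 [load-bound]
step 4: L[4]=8 C[3]=6 → dur=8, Σ=26 | A=load:t4 B=compute:t3 [load-bound]
step 5: C[4]=7 → dur=7, Σ=33 | A=compute:t4 B=idle [compute-only]

end_cycle[5] = 33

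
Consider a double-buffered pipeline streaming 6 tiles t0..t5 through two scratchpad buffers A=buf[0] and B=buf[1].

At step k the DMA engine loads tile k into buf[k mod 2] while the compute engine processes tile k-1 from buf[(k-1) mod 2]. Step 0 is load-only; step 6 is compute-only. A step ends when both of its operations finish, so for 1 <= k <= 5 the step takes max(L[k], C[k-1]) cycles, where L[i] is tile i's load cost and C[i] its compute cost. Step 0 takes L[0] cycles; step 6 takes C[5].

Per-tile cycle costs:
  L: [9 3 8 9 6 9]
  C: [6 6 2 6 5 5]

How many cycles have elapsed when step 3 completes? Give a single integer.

end_cycle[3] = 32

k=0 load=t0/9c comp=- wait=9 total=9
k=1 load=t1/3c comp=t0/6c wait=6 total=15
k=2 load=t2/8c comp=t1/6c wait=8 total=23
k=3 load=t3/9c comp=t2/2c wait=9 total=32
k=4 load=t4/6c comp=t3/6c wait=6 total=38
k=5 load=t5/9c comp=t4/5c wait=9 total=47
k=6 load=- comp=t5/5c wait=5 total=52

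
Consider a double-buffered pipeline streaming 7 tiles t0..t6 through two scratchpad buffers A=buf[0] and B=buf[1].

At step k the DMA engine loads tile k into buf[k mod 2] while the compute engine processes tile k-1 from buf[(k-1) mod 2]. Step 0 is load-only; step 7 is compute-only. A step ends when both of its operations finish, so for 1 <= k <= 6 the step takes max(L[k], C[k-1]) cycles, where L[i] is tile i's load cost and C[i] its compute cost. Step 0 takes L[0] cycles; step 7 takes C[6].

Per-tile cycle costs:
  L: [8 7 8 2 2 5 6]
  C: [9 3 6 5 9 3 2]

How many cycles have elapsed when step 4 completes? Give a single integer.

  0. 8=8c; end=8; A:t0 B:-
  1. max(7,9)=9c; end=17; A:t0 B:t1
  2. max(8,3)=8c; end=25; A:t2 B:t1
  3. max(2,6)=6c; end=31; A:t2 B:t3
  4. max(2,5)=5c; end=36; A:t4 B:t3
  5. max(5,9)=9c; end=45; A:t4 B:t5
  6. max(6,3)=6c; end=51; A:t6 B:t5
  7. 2=2c; end=53; A:t6 B:t5

end_cycle[4] = 36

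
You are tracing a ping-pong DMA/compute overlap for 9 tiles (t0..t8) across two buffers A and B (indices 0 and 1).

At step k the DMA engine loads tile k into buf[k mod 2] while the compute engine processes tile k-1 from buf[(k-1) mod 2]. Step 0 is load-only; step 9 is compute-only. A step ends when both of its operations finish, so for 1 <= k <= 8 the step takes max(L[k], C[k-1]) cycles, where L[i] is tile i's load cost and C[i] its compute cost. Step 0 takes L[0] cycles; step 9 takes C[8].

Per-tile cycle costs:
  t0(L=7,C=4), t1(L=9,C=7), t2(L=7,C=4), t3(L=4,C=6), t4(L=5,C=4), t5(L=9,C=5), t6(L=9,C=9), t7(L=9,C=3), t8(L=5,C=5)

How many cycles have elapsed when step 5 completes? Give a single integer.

step 0: L[0]=7 → dur=7, Σ=7 | A=load:t0 B=idle [load-only]
step 1: L[1]=9 C[0]=4 → dur=9, Σ=16 | A=compute:t0 B=load:t1 [load-bound]
step 2: L[2]=7 C[1]=7 → dur=7, Σ=23 | A=load:t2 B=compute:t1 [tied]
step 3: L[3]=4 C[2]=4 → dur=4, Σ=27 | A=compute:t2 B=load:t3 [tied]
step 4: L[4]=5 C[3]=6 → dur=6, Σ=33 | A=load:t4 B=compute:t3 [compute-bound]
step 5: L[5]=9 C[4]=4 → dur=9, Σ=42 | A=compute:t4 B=load:t5 [load-bound]
step 6: L[6]=9 C[5]=5 → dur=9, Σ=51 | A=load:t6 B=compute:t5 [load-bound]
step 7: L[7]=9 C[6]=9 → dur=9, Σ=60 | A=compute:t6 B=load:t7 [tied]
step 8: L[8]=5 C[7]=3 → dur=5, Σ=65 | A=load:t8 B=compute:t7 [load-bound]
step 9: C[8]=5 → dur=5, Σ=70 | A=compute:t8 B=idle [compute-only]

end_cycle[5] = 42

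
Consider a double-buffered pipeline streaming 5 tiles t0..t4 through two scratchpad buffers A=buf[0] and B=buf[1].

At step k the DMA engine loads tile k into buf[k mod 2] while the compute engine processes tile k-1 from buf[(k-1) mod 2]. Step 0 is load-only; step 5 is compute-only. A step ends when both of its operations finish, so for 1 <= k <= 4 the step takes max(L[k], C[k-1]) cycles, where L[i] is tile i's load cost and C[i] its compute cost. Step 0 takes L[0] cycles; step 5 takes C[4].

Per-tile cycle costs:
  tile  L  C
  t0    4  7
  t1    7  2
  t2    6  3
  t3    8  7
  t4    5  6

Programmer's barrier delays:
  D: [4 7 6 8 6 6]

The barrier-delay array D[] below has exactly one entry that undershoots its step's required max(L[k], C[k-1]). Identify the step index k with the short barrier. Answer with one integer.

hazard at step 4

[0] required=L[0]=4=4 vs D=4 ok
[1] required=max(L[1]=7,C[0]=7)=7 vs D=7 ok
[2] required=max(L[2]=6,C[1]=2)=6 vs D=6 ok
[3] required=max(L[3]=8,C[2]=3)=8 vs D=8 ok
[4] required=max(L[4]=5,C[3]=7)=7 vs D=6 SHORT
[5] required=C[4]=6=6 vs D=6 ok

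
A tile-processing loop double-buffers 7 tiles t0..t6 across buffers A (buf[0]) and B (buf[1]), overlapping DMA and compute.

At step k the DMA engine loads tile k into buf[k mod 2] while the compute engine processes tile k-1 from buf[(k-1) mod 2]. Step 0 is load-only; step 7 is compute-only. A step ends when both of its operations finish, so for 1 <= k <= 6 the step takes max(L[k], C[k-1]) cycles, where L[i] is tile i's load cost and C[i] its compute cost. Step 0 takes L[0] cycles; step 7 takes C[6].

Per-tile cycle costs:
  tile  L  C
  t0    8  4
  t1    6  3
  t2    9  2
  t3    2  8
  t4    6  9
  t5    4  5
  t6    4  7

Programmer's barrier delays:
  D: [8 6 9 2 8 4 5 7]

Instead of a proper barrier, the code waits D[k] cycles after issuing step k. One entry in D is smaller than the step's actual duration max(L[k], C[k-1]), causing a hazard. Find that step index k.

hazard at step 5

[0] required=L[0]=8=8 vs D=8 ok
[1] required=max(L[1]=6,C[0]=4)=6 vs D=6 ok
[2] required=max(L[2]=9,C[1]=3)=9 vs D=9 ok
[3] required=max(L[3]=2,C[2]=2)=2 vs D=2 ok
[4] required=max(L[4]=6,C[3]=8)=8 vs D=8 ok
[5] required=max(L[5]=4,C[4]=9)=9 vs D=4 SHORT
[6] required=max(L[6]=4,C[5]=5)=5 vs D=5 ok
[7] required=C[6]=7=7 vs D=7 ok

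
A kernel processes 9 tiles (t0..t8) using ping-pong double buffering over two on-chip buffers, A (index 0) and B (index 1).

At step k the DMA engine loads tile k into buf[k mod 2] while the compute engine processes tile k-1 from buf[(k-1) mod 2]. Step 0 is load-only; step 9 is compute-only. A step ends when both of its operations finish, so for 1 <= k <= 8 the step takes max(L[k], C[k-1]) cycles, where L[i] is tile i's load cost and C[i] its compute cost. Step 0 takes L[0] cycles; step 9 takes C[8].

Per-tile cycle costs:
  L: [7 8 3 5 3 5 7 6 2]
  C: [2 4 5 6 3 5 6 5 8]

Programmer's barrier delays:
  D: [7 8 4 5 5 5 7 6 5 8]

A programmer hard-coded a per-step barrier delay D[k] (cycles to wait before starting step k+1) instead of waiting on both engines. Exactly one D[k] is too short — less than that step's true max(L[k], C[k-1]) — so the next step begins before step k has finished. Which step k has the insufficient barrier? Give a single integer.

step 0: need L[0]=7 = 7; D[0]=7 ok
step 1: need max(L[1]=8,C[0]=2) = 8; D[1]=8 ok
step 2: need max(L[2]=3,C[1]=4) = 4; D[2]=4 ok
step 3: need max(L[3]=5,C[2]=5) = 5; D[3]=5 ok
step 4: need max(L[4]=3,C[3]=6) = 6; D[4]=5 SHORT
step 5: need max(L[5]=5,C[4]=3) = 5; D[5]=5 ok
step 6: need max(L[6]=7,C[5]=5) = 7; D[6]=7 ok
step 7: need max(L[7]=6,C[6]=6) = 6; D[7]=6 ok
step 8: need max(L[8]=2,C[7]=5) = 5; D[8]=5 ok
step 9: need C[8]=8 = 8; D[9]=8 ok

hazard at step 4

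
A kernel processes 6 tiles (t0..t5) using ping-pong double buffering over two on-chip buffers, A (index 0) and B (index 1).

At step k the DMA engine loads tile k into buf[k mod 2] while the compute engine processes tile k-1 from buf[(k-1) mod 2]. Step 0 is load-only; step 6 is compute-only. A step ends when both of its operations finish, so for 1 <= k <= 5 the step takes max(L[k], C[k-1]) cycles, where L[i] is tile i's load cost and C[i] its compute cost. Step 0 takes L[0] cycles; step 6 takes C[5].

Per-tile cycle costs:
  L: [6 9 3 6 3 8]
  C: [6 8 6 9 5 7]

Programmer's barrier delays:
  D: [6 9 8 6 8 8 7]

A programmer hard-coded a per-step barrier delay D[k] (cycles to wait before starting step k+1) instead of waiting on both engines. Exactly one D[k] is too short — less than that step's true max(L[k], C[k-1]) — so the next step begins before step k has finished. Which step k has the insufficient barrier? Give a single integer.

k=0 barrier L[0]=6→6c, D[0]=6 ok
k=1 barrier max(L[1]=9,C[0]=6)→9c, D[1]=9 ok
k=2 barrier max(L[2]=3,C[1]=8)→8c, D[2]=8 ok
k=3 barrier max(L[3]=6,C[2]=6)→6c, D[3]=6 ok
k=4 barrier max(L[4]=3,C[3]=9)→9c, D[4]=8 SHORT
k=5 barrier max(L[5]=8,C[4]=5)→8c, D[5]=8 ok
k=6 barrier C[5]=7→7c, D[6]=7 ok

hazard at step 4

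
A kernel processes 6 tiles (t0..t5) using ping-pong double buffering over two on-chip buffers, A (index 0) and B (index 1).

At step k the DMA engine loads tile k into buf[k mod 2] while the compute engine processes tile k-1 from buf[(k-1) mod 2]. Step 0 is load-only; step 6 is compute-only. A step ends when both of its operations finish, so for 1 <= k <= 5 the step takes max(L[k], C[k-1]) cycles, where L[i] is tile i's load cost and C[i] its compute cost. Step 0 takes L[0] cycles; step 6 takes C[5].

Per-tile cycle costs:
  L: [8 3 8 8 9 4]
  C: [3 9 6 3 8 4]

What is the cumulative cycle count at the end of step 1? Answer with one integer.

end_cycle[1] = 11

step 0: L[0]=8 → dur=8, Σ=8 | A=load:t0 B=idle [load-only]
step 1: L[1]=3 C[0]=3 → dur=3, Σ=11 | A=compute:t0 B=load:t1 [tied]
step 2: L[2]=8 C[1]=9 → dur=9, Σ=20 | A=load:t2 B=compute:t1 [compute-bound]
step 3: L[3]=8 C[2]=6 → dur=8, Σ=28 | A=compute:t2 B=load:t3 [load-bound]
step 4: L[4]=9 C[3]=3 → dur=9, Σ=37 | A=load:t4 B=compute:t3 [load-bound]
step 5: L[5]=4 C[4]=8 → dur=8, Σ=45 | A=compute:t4 B=load:t5 [compute-bound]
step 6: C[5]=4 → dur=4, Σ=49 | A=idle B=compute:t5 [compute-only]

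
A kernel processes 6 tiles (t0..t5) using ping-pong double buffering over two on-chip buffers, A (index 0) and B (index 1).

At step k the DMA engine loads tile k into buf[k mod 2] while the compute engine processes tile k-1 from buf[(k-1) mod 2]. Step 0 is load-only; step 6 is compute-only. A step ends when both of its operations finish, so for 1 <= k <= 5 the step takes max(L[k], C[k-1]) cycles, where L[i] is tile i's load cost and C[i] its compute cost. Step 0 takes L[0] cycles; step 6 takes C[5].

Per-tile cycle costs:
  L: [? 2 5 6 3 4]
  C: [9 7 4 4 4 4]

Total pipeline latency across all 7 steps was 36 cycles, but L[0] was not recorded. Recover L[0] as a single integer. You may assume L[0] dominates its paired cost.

step 0 → dur = L[0]=? = L[0]  (unknown; binding)
step 1 → dur = max(L[1]=2, C[0]=9) = 9
step 2 → dur = max(L[2]=5, C[1]=7) = 7
step 3 → dur = max(L[3]=6, C[2]=4) = 6
step 4 → dur = max(L[4]=3, C[3]=4) = 4
step 5 → dur = max(L[5]=4, C[4]=4) = 4
step 6 → dur = C[5]=4 = 4
sum of known step durations = 34
dur[0] = total - known = 36 - 34 = 2
L[0] is the binding max in step 0, so L[0] = dur[0] = 2

L[0] = 2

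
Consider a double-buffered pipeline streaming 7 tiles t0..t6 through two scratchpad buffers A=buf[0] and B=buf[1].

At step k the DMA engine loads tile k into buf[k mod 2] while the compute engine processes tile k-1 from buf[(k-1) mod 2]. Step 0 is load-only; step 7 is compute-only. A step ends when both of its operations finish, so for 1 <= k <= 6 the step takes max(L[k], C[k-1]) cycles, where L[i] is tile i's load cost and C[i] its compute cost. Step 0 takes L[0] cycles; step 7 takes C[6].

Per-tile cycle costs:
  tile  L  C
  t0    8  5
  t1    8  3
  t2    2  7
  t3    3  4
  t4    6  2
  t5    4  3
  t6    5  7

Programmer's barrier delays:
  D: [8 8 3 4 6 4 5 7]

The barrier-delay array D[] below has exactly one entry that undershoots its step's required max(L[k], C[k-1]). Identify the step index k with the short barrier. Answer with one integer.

hazard at step 3

[0] required=L[0]=8=8 vs D=8 ok
[1] required=max(L[1]=8,C[0]=5)=8 vs D=8 ok
[2] required=max(L[2]=2,C[1]=3)=3 vs D=3 ok
[3] required=max(L[3]=3,C[2]=7)=7 vs D=4 SHORT
[4] required=max(L[4]=6,C[3]=4)=6 vs D=6 ok
[5] required=max(L[5]=4,C[4]=2)=4 vs D=4 ok
[6] required=max(L[6]=5,C[5]=3)=5 vs D=5 ok
[7] required=C[6]=7=7 vs D=7 ok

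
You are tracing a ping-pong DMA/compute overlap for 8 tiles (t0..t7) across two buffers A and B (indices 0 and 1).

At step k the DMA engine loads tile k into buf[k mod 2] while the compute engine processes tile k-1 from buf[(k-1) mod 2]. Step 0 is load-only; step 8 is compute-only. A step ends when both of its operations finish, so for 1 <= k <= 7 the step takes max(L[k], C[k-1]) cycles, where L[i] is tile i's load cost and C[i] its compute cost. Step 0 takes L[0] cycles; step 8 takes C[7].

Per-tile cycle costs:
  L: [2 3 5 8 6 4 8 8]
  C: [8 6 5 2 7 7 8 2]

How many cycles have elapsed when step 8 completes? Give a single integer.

  0. 2=2c; end=2; A:t0 B:-
  1. max(3,8)=8c; end=10; A:t0 B:t1
  2. max(5,6)=6c; end=16; A:t2 B:t1
  3. max(8,5)=8c; end=24; A:t2 B:t3
  4. max(6,2)=6c; end=30; A:t4 B:t3
  5. max(4,7)=7c; end=37; A:t4 B:t5
  6. max(8,7)=8c; end=45; A:t6 B:t5
  7. max(8,8)=8c; end=53; A:t6 B:t7
  8. 2=2c; end=55; A:t6 B:t7

end_cycle[8] = 55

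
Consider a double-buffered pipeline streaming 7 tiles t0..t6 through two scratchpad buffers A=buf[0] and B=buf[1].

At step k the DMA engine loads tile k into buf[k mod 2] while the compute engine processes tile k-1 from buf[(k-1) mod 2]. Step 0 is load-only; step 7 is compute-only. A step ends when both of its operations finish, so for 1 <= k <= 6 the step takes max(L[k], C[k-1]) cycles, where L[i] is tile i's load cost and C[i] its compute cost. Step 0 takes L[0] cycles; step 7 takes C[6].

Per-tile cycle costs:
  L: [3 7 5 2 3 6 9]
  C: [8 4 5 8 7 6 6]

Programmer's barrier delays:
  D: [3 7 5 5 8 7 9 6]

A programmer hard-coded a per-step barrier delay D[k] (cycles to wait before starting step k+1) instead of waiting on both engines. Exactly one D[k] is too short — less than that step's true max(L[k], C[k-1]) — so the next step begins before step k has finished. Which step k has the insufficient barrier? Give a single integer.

hazard at step 1

step 0: need L[0]=3 = 3; D[0]=3 ok
step 1: need max(L[1]=7,C[0]=8) = 8; D[1]=7 SHORT
step 2: need max(L[2]=5,C[1]=4) = 5; D[2]=5 ok
step 3: need max(L[3]=2,C[2]=5) = 5; D[3]=5 ok
step 4: need max(L[4]=3,C[3]=8) = 8; D[4]=8 ok
step 5: need max(L[5]=6,C[4]=7) = 7; D[5]=7 ok
step 6: need max(L[6]=9,C[5]=6) = 9; D[6]=9 ok
step 7: need C[6]=6 = 6; D[7]=6 ok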